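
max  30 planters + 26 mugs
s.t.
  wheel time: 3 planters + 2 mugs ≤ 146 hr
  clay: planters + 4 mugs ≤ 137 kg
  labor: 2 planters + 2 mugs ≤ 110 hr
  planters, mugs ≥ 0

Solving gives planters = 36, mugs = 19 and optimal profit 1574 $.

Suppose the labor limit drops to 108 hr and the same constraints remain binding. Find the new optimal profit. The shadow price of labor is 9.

1556

Δb = -2, so new z* = 1574 + (9)·(-2) = 1574 − 18 = 1556.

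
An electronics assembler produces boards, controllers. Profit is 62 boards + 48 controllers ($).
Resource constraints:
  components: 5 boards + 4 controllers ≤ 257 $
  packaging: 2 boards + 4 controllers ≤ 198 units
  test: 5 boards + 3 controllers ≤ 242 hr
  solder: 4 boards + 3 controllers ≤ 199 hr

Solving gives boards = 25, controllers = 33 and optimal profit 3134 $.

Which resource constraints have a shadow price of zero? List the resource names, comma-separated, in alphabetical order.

components: 257/257 (binding)
packaging: 182/198 (slack 16)
test: 224/242 (slack 18)
solder: 199/199 (binding)
By complementary slackness, a constraint with positive slack has shadow price 0 → packaging, test.

packaging, test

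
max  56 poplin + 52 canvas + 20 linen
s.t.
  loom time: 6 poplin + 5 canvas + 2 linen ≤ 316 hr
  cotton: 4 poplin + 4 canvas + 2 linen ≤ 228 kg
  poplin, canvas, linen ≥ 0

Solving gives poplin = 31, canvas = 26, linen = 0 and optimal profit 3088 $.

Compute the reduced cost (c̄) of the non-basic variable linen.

-4

Check each constraint at x*: loom time 316/316 (tight); cotton 228/228 (tight).
The binding rows give the dual system: 6·y_loom time + 4·y_cotton = 56 and 5·y_loom time + 4·y_cotton = 52.
Solving: y_loom time = 4, y_cotton = 8.
Reduced cost of linen: c₃ − yᵀa₃ = 20 − (4·2 + 8·2) = 20 − 24 = -4.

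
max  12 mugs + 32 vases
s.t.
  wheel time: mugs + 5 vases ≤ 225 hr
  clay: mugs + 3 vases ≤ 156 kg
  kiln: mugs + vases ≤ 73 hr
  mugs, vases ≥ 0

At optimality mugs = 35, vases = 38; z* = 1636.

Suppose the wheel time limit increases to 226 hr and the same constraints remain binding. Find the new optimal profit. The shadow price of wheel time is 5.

Δb = 1, so new z* = 1636 + (5)·(1) = 1636 + 5 = 1641.

1641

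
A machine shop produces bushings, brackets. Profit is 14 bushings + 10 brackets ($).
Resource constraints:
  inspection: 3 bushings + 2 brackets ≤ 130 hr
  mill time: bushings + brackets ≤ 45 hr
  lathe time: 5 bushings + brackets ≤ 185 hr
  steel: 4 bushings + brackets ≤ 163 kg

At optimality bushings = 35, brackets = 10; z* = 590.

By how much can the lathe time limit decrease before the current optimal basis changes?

Binding constraints: mill time, lathe time. The basis is B = [[1,1],[5,1]] with det -4.
Per unit decrease in lathe time, x* moves by d = (-0.25, 0.25).
The basis stays optimal until bushings reaches 0; allowable decrease = 140 hr.

140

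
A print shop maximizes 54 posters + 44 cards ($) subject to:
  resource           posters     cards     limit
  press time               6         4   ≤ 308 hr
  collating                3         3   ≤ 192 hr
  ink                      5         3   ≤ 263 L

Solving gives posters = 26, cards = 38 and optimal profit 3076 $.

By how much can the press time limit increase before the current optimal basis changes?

19

Binding constraints: press time, collating. The basis is B = [[6,4],[3,3]] with det 6.
Per unit increase in press time, x* moves by d = (0.5, -0.5).
The basis stays optimal until ink becomes binding; allowable increase = 19 hr.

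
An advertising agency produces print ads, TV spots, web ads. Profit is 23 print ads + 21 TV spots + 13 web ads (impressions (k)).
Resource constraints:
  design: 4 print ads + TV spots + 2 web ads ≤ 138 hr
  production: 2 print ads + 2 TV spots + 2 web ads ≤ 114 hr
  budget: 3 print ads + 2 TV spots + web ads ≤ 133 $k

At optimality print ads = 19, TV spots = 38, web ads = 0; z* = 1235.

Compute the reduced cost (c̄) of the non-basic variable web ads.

Check each constraint at x*: design 114/138 (slack 24); production 114/114 (tight); budget 133/133 (tight).
Since design is not tight, its dual is 0.
The binding rows give the dual system: 2·y_production + 3·y_budget = 23 and 2·y_production + 2·y_budget = 21.
This yields shadow prices y_production = 8.5, y_budget = 2.
Reduced cost of web ads: c₃ − yᵀa₃ = 13 − (8.5·2 + 2·1) = 13 − 19 = -6.

-6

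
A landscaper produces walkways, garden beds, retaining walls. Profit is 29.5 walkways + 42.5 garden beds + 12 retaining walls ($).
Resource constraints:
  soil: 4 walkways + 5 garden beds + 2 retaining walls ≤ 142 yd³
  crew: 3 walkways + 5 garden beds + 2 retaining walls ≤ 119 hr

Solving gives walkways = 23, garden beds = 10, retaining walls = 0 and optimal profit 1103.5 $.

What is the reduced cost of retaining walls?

-5

Both soil and crew are binding at x*.
Dual feasibility on the basic columns requires 4·y_soil + 3·y_crew = 29.5, 5·y_soil + 5·y_crew = 42.5.
→ y_soil = 4 and y_crew = 4.5.
Reduced cost of retaining walls: c₃ − yᵀa₃ = 12 − (4·2 + 4.5·2) = 12 − 17 = -5.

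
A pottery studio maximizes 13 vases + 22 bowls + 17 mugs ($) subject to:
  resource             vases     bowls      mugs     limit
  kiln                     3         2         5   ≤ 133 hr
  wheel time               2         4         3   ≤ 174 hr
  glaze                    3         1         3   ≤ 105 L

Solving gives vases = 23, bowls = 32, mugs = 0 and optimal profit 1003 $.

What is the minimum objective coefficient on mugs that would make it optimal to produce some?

Check each constraint at x*: kiln 133/133 (tight); wheel time 174/174 (tight); glaze 101/105 (slack 4).
Since glaze is not tight, its dual is 0.
From A_Bᵀ y = c: 3·y_kiln + 2·y_wheel time = 13; 2·y_kiln + 4·y_wheel time = 22.
Solving: y_kiln = 1, y_wheel time = 5.
mugs enters the basis when its profit ≥ yᵀa₃ = 1·5 + 5·3 = 20.

20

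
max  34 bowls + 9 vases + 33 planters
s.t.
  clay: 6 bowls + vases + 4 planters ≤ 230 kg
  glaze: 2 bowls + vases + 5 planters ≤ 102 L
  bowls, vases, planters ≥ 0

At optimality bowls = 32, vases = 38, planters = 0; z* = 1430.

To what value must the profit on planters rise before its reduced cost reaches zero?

41

At the optimum: clay uses 230 of 230 (binding); glaze uses 102 of 102 (binding).
Dual feasibility on the basic columns requires 6·y_clay + 2·y_glaze = 34, 1·y_clay + 1·y_glaze = 9.
Solving: y_clay = 4, y_glaze = 5.
planters enters the basis when its profit ≥ yᵀa₃ = 4·4 + 5·5 = 41.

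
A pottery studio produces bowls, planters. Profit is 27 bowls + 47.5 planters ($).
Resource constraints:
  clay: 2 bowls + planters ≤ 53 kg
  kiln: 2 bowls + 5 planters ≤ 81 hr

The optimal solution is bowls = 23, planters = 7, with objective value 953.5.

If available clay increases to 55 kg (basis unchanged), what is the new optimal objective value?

At the optimum: clay uses 53 of 53 (binding); kiln uses 81 of 81 (binding).
From A_Bᵀ y = c: 2·y_clay + 2·y_kiln = 27; 1·y_clay + 5·y_kiln = 47.5.
Solving: y_clay = 5, y_kiln = 8.5.
Δz = y_clay·Δb = 5 × (2) = 10, so new z* = 953.5 + 10 = 963.5.

963.5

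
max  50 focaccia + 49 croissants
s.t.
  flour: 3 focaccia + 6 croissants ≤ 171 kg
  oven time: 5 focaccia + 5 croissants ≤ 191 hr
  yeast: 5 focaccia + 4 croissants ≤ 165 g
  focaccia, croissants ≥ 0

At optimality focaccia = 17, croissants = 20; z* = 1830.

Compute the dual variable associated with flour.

At the optimum: flour uses 171 of 171 (binding); oven time uses 185 of 191 (slack = 6); yeast uses 165 of 165 (binding).
By complementary slackness, y = 0 for the non-binding constraint.
The binding rows give the dual system: 3·y_flour + 5·y_yeast = 50 and 6·y_flour + 4·y_yeast = 49.
Solving: y_flour = 2.5, y_yeast = 8.5.
Shadow price of flour = 2.5.

2.5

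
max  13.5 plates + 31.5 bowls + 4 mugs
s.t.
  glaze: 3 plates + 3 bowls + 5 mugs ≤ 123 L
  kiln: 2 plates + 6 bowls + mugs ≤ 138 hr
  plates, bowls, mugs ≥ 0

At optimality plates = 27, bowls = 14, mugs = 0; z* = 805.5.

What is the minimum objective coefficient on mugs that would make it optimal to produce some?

Both glaze and kiln are binding at x*.
From A_Bᵀ y = c: 3·y_glaze + 2·y_kiln = 13.5; 3·y_glaze + 6·y_kiln = 31.5.
→ y_glaze = 1.5 and y_kiln = 4.5.
mugs enters the basis when its profit ≥ yᵀa₃ = 1.5·5 + 4.5·1 = 12.

12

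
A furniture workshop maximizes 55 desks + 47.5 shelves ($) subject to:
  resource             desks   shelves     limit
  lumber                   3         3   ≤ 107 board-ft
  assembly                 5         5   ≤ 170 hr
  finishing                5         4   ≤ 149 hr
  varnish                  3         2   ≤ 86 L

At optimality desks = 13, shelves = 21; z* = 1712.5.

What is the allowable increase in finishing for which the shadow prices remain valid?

5

Binding constraints: assembly, finishing. The basis is B = [[5,5],[5,4]] with det -5.
Per unit increase in finishing, x* moves by d = (1, -1).
The basis stays optimal until varnish becomes binding; allowable increase = 5 hr.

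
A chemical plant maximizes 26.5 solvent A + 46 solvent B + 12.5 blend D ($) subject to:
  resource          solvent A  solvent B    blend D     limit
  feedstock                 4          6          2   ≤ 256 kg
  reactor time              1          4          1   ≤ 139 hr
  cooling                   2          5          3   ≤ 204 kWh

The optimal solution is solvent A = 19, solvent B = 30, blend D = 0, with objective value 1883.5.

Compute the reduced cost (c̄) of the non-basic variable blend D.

Binding: feedstock and reactor time. Non-binding: cooling (16 unused).
Since cooling is not tight, its dual is 0.
From A_Bᵀ y = c: 4·y_feedstock + 1·y_reactor time = 26.5; 6·y_feedstock + 4·y_reactor time = 46.
This yields shadow prices y_feedstock = 6, y_reactor time = 2.5.
Reduced cost of blend D: c₃ − yᵀa₃ = 12.5 − (6·2 + 2.5·1) = 12.5 − 14.5 = -2.

-2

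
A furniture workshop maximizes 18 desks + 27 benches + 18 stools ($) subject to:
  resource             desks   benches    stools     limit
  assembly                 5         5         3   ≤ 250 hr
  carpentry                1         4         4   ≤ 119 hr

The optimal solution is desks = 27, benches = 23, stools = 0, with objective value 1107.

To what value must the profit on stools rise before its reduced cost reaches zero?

21

Both assembly and carpentry are binding at x*.
Dual feasibility on the basic columns requires 5·y_assembly + 1·y_carpentry = 18, 5·y_assembly + 4·y_carpentry = 27.
→ y_assembly = 3 and y_carpentry = 3.
stools enters the basis when its profit ≥ yᵀa₃ = 3·3 + 3·4 = 21.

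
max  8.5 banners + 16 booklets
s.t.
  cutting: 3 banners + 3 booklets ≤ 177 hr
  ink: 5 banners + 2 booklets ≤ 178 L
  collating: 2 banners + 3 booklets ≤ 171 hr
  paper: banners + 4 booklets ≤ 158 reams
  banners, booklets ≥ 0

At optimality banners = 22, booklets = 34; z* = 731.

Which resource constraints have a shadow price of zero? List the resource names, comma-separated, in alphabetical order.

cutting: 168/177 (slack 9)
ink: 178/178 (binding)
collating: 146/171 (slack 25)
paper: 158/158 (binding)
By complementary slackness, a constraint with positive slack has shadow price 0 → collating, cutting.

collating, cutting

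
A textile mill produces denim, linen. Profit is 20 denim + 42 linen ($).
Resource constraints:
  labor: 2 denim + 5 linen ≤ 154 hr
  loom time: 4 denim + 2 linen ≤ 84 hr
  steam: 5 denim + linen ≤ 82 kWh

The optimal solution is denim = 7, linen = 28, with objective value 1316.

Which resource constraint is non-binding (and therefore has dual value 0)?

labor: 154/154 (binding)
loom time: 84/84 (binding)
steam: 63/82 (slack 19)
By complementary slackness, a constraint with positive slack has shadow price 0 → steam.

steam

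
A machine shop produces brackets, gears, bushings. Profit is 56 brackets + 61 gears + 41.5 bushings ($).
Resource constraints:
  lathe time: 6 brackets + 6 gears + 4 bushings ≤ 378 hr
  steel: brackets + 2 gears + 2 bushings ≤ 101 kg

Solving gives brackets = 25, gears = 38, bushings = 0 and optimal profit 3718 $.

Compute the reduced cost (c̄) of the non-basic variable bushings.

-2.5

Both lathe time and steel are binding at x*.
The binding rows give the dual system: 6·y_lathe time + 1·y_steel = 56 and 6·y_lathe time + 2·y_steel = 61.
→ y_lathe time = 8.5 and y_steel = 5.
Reduced cost of bushings: c₃ − yᵀa₃ = 41.5 − (8.5·4 + 5·2) = 41.5 − 44 = -2.5.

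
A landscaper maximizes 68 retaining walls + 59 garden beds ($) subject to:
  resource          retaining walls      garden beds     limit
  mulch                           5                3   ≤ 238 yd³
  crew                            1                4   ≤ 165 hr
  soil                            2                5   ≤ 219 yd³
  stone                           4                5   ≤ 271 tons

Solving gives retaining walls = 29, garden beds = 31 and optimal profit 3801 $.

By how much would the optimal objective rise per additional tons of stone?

Check each constraint at x*: mulch 238/238 (tight); crew 153/165 (slack 12); soil 213/219 (slack 6); stone 271/271 (tight).
Slack constraints have shadow price 0 (complementary slackness).
Dual feasibility on the basic columns requires 5·y_mulch + 4·y_stone = 68, 3·y_mulch + 5·y_stone = 59.
Solving: y_mulch = 8, y_stone = 7.
Shadow price of stone = 7.

7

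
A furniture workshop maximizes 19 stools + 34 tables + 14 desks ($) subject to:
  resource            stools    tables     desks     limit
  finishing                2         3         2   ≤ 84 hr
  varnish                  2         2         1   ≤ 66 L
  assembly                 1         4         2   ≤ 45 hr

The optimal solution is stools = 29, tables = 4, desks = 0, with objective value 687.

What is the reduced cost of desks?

At the optimum: finishing uses 70 of 84 (slack = 14); varnish uses 66 of 66 (binding); assembly uses 45 of 45 (binding).
By complementary slackness, y = 0 for the non-binding constraint.
From A_Bᵀ y = c: 2·y_varnish + 1·y_assembly = 19; 2·y_varnish + 4·y_assembly = 34.
This yields shadow prices y_varnish = 7, y_assembly = 5.
Reduced cost of desks: c₃ − yᵀa₃ = 14 − (7·1 + 5·2) = 14 − 17 = -3.

-3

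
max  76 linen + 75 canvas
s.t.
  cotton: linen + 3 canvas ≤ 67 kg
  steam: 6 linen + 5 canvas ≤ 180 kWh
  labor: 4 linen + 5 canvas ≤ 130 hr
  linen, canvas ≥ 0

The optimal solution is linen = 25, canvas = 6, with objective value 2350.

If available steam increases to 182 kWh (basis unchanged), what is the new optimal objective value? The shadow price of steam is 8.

2366

Δb = 2, so new z* = 2350 + (8)·(2) = 2350 + 16 = 2366.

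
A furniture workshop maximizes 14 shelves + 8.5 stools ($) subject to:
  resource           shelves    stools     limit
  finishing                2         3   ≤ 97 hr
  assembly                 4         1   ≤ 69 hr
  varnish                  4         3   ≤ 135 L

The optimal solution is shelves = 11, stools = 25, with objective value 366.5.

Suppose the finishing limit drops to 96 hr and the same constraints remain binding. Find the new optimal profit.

Binding: finishing and assembly. Non-binding: varnish (16 unused).
Since varnish is not tight, its dual is 0.
Dual feasibility on the basic columns requires 2·y_finishing + 4·y_assembly = 14, 3·y_finishing + 1·y_assembly = 8.5.
This yields shadow prices y_finishing = 2, y_assembly = 2.5.
Δz = y_finishing·Δb = 2 × (-1) = -2, so new z* = 366.5 − 2 = 364.5.

364.5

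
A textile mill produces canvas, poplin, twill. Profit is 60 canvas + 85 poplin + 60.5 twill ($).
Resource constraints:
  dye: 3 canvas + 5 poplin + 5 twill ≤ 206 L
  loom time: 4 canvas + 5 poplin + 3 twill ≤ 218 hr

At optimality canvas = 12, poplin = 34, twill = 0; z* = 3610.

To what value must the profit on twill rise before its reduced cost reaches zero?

At the optimum: dye uses 206 of 206 (binding); loom time uses 218 of 218 (binding).
From A_Bᵀ y = c: 3·y_dye + 4·y_loom time = 60; 5·y_dye + 5·y_loom time = 85.
This yields shadow prices y_dye = 8, y_loom time = 9.
twill enters the basis when its profit ≥ yᵀa₃ = 8·5 + 9·3 = 67.

67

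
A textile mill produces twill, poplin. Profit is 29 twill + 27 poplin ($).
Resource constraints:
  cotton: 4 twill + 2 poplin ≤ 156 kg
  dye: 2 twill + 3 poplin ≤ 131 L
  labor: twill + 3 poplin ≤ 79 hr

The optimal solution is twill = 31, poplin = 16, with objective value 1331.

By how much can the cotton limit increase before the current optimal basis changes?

Binding constraints: cotton, labor. The basis is B = [[4,2],[1,3]] with det 10.
Per unit increase in cotton, x* moves by d = (0.3, -0.1).
The basis stays optimal until dye becomes binding; allowable increase = 70 kg.

70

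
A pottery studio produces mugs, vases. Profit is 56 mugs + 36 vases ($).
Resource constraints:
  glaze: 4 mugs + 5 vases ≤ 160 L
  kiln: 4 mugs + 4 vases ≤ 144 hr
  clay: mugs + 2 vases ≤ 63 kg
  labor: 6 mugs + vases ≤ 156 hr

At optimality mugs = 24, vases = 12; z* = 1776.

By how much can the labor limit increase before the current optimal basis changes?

Binding constraints: kiln, labor. The basis is B = [[4,4],[6,1]] with det -20.
Per unit increase in labor, x* moves by d = (0.2, -0.2).
The basis stays optimal until vases reaches 0; allowable increase = 60 hr.

60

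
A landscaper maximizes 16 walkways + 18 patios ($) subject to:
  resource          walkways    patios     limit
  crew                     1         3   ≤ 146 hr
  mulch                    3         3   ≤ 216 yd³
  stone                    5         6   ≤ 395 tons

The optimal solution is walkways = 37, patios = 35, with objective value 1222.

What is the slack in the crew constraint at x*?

crew used = 1·37 + 3·35 = 142; slack = 146 − 142 = 4.

4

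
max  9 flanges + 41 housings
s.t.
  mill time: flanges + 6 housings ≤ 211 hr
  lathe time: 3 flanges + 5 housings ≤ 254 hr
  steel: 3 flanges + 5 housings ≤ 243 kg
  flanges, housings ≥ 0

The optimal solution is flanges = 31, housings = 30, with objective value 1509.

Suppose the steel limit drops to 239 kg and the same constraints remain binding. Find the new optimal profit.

At the optimum: mill time uses 211 of 211 (binding); lathe time uses 243 of 254 (slack = 11); steel uses 243 of 243 (binding).
By complementary slackness, y = 0 for the non-binding constraint.
The binding rows give the dual system: 1·y_mill time + 3·y_steel = 9 and 6·y_mill time + 5·y_steel = 41.
Solving: y_mill time = 6, y_steel = 1.
Δz = y_steel·Δb = 1 × (-4) = -4, so new z* = 1509 − 4 = 1505.

1505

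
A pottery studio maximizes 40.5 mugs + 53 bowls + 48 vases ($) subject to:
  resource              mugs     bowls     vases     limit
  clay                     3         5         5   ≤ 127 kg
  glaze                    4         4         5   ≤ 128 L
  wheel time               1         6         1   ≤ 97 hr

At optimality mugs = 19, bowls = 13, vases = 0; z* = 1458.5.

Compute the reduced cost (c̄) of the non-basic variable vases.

Binding: glaze and wheel time. Non-binding: clay (5 unused).
Slack constraints have shadow price 0 (complementary slackness).
The binding rows give the dual system: 4·y_glaze + 1·y_wheel time = 40.5 and 4·y_glaze + 6·y_wheel time = 53.
Solving: y_glaze = 9.5, y_wheel time = 2.5.
Reduced cost of vases: c₃ − yᵀa₃ = 48 − (9.5·5 + 2.5·1) = 48 − 50 = -2.

-2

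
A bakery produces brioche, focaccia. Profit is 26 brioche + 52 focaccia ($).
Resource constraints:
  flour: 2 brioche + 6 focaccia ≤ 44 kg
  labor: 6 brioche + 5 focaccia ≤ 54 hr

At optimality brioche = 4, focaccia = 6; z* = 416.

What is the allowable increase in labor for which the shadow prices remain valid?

Binding constraints: flour, labor. The basis is B = [[2,6],[6,5]] with det -26.
Per unit increase in labor, x* moves by d = (0.2308, -0.0769).
The basis stays optimal until focaccia reaches 0; allowable increase = 78 hr.

78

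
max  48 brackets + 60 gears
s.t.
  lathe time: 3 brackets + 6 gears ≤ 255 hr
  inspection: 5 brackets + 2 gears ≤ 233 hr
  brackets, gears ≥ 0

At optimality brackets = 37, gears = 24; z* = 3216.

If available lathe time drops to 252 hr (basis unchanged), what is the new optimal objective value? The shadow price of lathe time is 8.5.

3190.5

Δb = -3, so new z* = 3216 + (8.5)·(-3) = 3216 − 25.5 = 3190.5.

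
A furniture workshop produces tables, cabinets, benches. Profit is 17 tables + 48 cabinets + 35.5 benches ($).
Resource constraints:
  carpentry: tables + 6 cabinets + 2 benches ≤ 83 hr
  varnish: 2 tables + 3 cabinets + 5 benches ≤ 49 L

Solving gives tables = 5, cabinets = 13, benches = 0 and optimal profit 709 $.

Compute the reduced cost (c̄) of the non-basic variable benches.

-4.5

At the optimum: carpentry uses 83 of 83 (binding); varnish uses 49 of 49 (binding).
The binding rows give the dual system: 1·y_carpentry + 2·y_varnish = 17 and 6·y_carpentry + 3·y_varnish = 48.
This yields shadow prices y_carpentry = 5, y_varnish = 6.
Reduced cost of benches: c₃ − yᵀa₃ = 35.5 − (5·2 + 6·5) = 35.5 − 40 = -4.5.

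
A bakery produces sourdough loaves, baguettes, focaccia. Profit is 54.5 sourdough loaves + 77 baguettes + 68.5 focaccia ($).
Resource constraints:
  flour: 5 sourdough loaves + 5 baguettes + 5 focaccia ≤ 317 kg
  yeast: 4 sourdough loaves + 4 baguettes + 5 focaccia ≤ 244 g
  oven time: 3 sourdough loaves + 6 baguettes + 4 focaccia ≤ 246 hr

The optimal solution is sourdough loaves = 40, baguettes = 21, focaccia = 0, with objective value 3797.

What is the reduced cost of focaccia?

Binding: yeast and oven time. Non-binding: flour (12 unused).
Slack constraints have shadow price 0 (complementary slackness).
Dual feasibility on the basic columns requires 4·y_yeast + 3·y_oven time = 54.5, 4·y_yeast + 6·y_oven time = 77.
Solving: y_yeast = 8, y_oven time = 7.5.
Reduced cost of focaccia: c₃ − yᵀa₃ = 68.5 − (8·5 + 7.5·4) = 68.5 − 70 = -1.5.

-1.5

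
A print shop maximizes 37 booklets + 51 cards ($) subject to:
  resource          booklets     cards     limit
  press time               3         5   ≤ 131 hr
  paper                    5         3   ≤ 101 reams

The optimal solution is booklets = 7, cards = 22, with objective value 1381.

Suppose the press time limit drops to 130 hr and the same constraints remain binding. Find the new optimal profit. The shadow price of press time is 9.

1372

Δb = -1, so new z* = 1381 + (9)·(-1) = 1381 − 9 = 1372.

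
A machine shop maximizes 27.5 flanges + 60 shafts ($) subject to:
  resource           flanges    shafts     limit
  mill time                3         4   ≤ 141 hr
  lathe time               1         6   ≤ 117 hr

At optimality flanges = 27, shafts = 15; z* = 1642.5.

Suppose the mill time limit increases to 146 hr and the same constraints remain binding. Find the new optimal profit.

At the optimum: mill time uses 141 of 141 (binding); lathe time uses 117 of 117 (binding).
The binding rows give the dual system: 3·y_mill time + 1·y_lathe time = 27.5 and 4·y_mill time + 6·y_lathe time = 60.
→ y_mill time = 7.5 and y_lathe time = 5.
Δz = y_mill time·Δb = 7.5 × (5) = 37.5, so new z* = 1642.5 + 37.5 = 1680.

1680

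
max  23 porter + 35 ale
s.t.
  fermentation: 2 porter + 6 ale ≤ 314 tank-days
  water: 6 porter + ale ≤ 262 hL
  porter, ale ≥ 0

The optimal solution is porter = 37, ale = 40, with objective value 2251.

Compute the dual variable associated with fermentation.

5.5

At the optimum: fermentation uses 314 of 314 (binding); water uses 262 of 262 (binding).
The binding rows give the dual system: 2·y_fermentation + 6·y_water = 23 and 6·y_fermentation + 1·y_water = 35.
This yields shadow prices y_fermentation = 5.5, y_water = 2.
Shadow price of fermentation = 5.5.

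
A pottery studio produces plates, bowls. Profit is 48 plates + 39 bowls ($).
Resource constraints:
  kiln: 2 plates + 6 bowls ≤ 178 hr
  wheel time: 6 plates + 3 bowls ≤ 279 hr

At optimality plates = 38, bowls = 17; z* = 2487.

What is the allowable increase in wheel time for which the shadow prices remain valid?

255

Binding constraints: kiln, wheel time. The basis is B = [[2,6],[6,3]] with det -30.
Per unit increase in wheel time, x* moves by d = (0.2, -0.0667).
The basis stays optimal until bowls reaches 0; allowable increase = 255 hr.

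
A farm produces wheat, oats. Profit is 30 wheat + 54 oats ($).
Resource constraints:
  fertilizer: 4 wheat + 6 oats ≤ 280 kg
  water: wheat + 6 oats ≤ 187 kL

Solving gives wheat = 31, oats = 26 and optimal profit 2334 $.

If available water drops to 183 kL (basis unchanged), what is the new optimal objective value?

At the optimum: fertilizer uses 280 of 280 (binding); water uses 187 of 187 (binding).
Dual feasibility on the basic columns requires 4·y_fertilizer + 1·y_water = 30, 6·y_fertilizer + 6·y_water = 54.
→ y_fertilizer = 7 and y_water = 2.
Δz = y_water·Δb = 2 × (-4) = -8, so new z* = 2334 − 8 = 2326.

2326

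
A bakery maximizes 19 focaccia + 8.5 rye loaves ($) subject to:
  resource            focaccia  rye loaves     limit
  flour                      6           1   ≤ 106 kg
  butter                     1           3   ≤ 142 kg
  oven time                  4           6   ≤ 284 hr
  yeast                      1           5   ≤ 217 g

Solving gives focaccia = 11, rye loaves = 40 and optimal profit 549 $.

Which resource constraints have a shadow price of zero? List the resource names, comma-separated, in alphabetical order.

butter, yeast

flour: 106/106 (binding)
butter: 131/142 (slack 11)
oven time: 284/284 (binding)
yeast: 211/217 (slack 6)
By complementary slackness, a constraint with positive slack has shadow price 0 → butter, yeast.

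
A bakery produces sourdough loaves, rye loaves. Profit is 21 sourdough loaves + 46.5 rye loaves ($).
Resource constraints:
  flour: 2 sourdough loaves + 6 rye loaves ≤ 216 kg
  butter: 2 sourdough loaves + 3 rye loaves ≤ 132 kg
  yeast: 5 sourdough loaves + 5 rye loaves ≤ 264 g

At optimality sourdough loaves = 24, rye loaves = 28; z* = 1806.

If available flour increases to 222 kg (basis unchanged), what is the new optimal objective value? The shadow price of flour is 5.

1836

Δb = 6, so new z* = 1806 + (5)·(6) = 1806 + 30 = 1836.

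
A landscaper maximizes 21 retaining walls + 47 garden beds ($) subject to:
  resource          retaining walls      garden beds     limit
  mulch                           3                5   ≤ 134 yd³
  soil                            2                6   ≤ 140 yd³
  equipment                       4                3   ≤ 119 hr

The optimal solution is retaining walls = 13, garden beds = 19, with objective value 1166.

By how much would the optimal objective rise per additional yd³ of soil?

Check each constraint at x*: mulch 134/134 (tight); soil 140/140 (tight); equipment 109/119 (slack 10).
By complementary slackness, y = 0 for the non-binding constraint.
The binding rows give the dual system: 3·y_mulch + 2·y_soil = 21 and 5·y_mulch + 6·y_soil = 47.
Solving: y_mulch = 4, y_soil = 4.5.
Shadow price of soil = 4.5.

4.5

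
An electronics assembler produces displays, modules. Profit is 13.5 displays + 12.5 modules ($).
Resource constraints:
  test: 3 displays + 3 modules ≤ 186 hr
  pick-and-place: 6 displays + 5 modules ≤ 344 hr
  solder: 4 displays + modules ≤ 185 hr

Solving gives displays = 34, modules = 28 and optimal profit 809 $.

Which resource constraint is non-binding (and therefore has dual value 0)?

test: 186/186 (binding)
pick-and-place: 344/344 (binding)
solder: 164/185 (slack 21)
By complementary slackness, a constraint with positive slack has shadow price 0 → solder.

solder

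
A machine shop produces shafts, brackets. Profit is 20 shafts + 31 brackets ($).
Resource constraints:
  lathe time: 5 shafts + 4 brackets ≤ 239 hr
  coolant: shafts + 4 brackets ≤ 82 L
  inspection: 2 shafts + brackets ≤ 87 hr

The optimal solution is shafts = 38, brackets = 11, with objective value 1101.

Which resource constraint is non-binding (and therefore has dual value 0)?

lathe time: 234/239 (slack 5)
coolant: 82/82 (binding)
inspection: 87/87 (binding)
By complementary slackness, a constraint with positive slack has shadow price 0 → lathe time.

lathe time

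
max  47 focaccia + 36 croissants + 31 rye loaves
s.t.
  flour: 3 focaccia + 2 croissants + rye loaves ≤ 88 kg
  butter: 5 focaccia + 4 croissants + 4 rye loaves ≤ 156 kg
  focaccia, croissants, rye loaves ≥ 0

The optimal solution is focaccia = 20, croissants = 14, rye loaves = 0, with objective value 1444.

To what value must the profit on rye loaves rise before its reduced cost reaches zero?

32

At the optimum: flour uses 88 of 88 (binding); butter uses 156 of 156 (binding).
Dual feasibility on the basic columns requires 3·y_flour + 5·y_butter = 47, 2·y_flour + 4·y_butter = 36.
Solving: y_flour = 4, y_butter = 7.
rye loaves enters the basis when its profit ≥ yᵀa₃ = 4·1 + 7·4 = 32.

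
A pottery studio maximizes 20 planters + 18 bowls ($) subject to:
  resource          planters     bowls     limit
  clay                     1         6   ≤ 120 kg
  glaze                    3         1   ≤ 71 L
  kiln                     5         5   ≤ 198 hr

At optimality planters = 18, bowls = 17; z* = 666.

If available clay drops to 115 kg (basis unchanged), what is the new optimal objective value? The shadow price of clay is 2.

656

Δb = -5, so new z* = 666 + (2)·(-5) = 666 − 10 = 656.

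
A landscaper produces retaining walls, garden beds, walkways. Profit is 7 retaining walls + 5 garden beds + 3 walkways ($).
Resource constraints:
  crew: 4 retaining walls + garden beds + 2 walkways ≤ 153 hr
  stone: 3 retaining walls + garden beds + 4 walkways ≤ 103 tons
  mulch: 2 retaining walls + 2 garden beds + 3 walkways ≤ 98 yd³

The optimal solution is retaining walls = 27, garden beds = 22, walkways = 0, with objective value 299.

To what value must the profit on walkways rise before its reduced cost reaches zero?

Binding: stone and mulch. Non-binding: crew (23 unused).
Slack constraints have shadow price 0 (complementary slackness).
Dual feasibility on the basic columns requires 3·y_stone + 2·y_mulch = 7, 1·y_stone + 2·y_mulch = 5.
Solving: y_stone = 1, y_mulch = 2.
walkways enters the basis when its profit ≥ yᵀa₃ = 1·4 + 2·3 = 10.

10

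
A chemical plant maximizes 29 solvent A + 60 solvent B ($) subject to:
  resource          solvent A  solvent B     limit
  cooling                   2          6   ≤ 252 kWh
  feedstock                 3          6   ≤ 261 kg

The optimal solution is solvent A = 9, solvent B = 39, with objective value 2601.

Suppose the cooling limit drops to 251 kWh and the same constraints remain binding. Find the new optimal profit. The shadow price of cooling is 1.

2600

Δb = -1, so new z* = 2601 + (1)·(-1) = 2601 − 1 = 2600.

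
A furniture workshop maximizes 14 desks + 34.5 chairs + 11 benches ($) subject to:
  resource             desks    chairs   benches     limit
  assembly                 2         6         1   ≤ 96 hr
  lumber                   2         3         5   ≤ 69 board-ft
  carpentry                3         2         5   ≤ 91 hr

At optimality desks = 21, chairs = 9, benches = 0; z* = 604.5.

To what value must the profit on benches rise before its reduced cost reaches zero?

At the optimum: assembly uses 96 of 96 (binding); lumber uses 69 of 69 (binding); carpentry uses 81 of 91 (slack = 10).
Since carpentry is not tight, its dual is 0.
From A_Bᵀ y = c: 2·y_assembly + 2·y_lumber = 14; 6·y_assembly + 3·y_lumber = 34.5.
→ y_assembly = 4.5 and y_lumber = 2.5.
benches enters the basis when its profit ≥ yᵀa₃ = 4.5·1 + 2.5·5 = 17.

17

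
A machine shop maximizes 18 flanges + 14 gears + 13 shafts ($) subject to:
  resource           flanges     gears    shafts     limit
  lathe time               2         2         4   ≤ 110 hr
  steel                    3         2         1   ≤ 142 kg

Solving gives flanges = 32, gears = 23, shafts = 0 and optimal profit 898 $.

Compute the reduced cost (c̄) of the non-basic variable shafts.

Both lathe time and steel are binding at x*.
The binding rows give the dual system: 2·y_lathe time + 3·y_steel = 18 and 2·y_lathe time + 2·y_steel = 14.
→ y_lathe time = 3 and y_steel = 4.
Reduced cost of shafts: c₃ − yᵀa₃ = 13 − (3·4 + 4·1) = 13 − 16 = -3.

-3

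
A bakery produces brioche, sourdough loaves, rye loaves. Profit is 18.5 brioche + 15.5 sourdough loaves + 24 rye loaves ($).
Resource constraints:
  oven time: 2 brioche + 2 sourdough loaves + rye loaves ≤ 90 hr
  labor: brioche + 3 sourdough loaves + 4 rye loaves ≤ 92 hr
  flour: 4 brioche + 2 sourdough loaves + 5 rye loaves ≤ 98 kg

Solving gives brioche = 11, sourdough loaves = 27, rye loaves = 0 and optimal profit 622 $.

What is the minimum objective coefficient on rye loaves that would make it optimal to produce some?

Check each constraint at x*: oven time 76/90 (slack 14); labor 92/92 (tight); flour 98/98 (tight).
Since oven time is not tight, its dual is 0.
Dual feasibility on the basic columns requires 1·y_labor + 4·y_flour = 18.5, 3·y_labor + 2·y_flour = 15.5.
→ y_labor = 2.5 and y_flour = 4.
rye loaves enters the basis when its profit ≥ yᵀa₃ = 2.5·4 + 4·5 = 30.

30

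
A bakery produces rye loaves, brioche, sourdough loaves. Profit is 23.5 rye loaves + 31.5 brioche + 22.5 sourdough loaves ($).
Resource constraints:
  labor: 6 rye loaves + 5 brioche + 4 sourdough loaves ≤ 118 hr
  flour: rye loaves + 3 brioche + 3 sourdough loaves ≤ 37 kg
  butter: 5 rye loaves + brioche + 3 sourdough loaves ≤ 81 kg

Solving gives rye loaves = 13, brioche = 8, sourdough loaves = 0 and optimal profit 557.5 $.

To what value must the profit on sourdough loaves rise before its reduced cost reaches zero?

At the optimum: labor uses 118 of 118 (binding); flour uses 37 of 37 (binding); butter uses 73 of 81 (slack = 8).
Since butter is not tight, its dual is 0.
Dual feasibility on the basic columns requires 6·y_labor + 1·y_flour = 23.5, 5·y_labor + 3·y_flour = 31.5.
Solving: y_labor = 3, y_flour = 5.5.
sourdough loaves enters the basis when its profit ≥ yᵀa₃ = 3·4 + 5.5·3 = 28.5.

28.5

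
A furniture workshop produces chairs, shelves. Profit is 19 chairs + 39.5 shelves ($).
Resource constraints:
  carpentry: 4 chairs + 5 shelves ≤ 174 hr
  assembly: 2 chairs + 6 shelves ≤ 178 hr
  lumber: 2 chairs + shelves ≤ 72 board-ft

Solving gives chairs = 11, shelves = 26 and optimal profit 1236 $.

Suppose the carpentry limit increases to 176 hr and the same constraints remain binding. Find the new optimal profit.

1241

At the optimum: carpentry uses 174 of 174 (binding); assembly uses 178 of 178 (binding); lumber uses 48 of 72 (slack = 24).
Since lumber is not tight, its dual is 0.
From A_Bᵀ y = c: 4·y_carpentry + 2·y_assembly = 19; 5·y_carpentry + 6·y_assembly = 39.5.
→ y_carpentry = 2.5 and y_assembly = 4.5.
Δz = y_carpentry·Δb = 2.5 × (2) = 5, so new z* = 1236 + 5 = 1241.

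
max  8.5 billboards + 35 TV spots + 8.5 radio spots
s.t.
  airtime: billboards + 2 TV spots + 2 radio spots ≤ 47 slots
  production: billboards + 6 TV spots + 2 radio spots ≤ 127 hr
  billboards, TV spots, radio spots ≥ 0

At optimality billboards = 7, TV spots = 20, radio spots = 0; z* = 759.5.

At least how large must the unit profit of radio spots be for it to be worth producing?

17

At the optimum: airtime uses 47 of 47 (binding); production uses 127 of 127 (binding).
The binding rows give the dual system: 1·y_airtime + 1·y_production = 8.5 and 2·y_airtime + 6·y_production = 35.
→ y_airtime = 4 and y_production = 4.5.
radio spots enters the basis when its profit ≥ yᵀa₃ = 4·2 + 4.5·2 = 17.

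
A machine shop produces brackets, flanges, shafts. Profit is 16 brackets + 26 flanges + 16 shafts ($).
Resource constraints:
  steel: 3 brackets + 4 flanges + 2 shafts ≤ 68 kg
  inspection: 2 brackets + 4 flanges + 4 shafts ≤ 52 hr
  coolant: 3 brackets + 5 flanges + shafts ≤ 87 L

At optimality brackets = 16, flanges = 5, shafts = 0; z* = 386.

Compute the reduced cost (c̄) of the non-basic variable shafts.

-4

At the optimum: steel uses 68 of 68 (binding); inspection uses 52 of 52 (binding); coolant uses 73 of 87 (slack = 14).
Since coolant is not tight, its dual is 0.
From A_Bᵀ y = c: 3·y_steel + 2·y_inspection = 16; 4·y_steel + 4·y_inspection = 26.
→ y_steel = 3 and y_inspection = 3.5.
Reduced cost of shafts: c₃ − yᵀa₃ = 16 − (3·2 + 3.5·4) = 16 − 20 = -4.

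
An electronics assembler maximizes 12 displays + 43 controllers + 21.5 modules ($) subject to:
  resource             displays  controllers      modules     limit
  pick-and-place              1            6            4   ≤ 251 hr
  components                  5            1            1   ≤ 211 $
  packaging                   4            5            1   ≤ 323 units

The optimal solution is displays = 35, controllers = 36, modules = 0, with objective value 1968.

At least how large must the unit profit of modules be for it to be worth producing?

29

At the optimum: pick-and-place uses 251 of 251 (binding); components uses 211 of 211 (binding); packaging uses 320 of 323 (slack = 3).
Slack constraints have shadow price 0 (complementary slackness).
From A_Bᵀ y = c: 1·y_pick-and-place + 5·y_components = 12; 6·y_pick-and-place + 1·y_components = 43.
Solving: y_pick-and-place = 7, y_components = 1.
modules enters the basis when its profit ≥ yᵀa₃ = 7·4 + 1·1 = 29.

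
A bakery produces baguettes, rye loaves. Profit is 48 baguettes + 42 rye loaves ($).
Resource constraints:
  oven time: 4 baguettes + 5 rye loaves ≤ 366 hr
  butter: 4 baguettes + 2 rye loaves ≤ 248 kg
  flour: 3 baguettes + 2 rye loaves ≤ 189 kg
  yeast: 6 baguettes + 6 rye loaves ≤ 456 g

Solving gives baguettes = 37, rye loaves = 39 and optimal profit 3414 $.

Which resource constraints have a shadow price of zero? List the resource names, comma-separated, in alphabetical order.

oven time: 343/366 (slack 23)
butter: 226/248 (slack 22)
flour: 189/189 (binding)
yeast: 456/456 (binding)
By complementary slackness, a constraint with positive slack has shadow price 0 → butter, oven time.

butter, oven time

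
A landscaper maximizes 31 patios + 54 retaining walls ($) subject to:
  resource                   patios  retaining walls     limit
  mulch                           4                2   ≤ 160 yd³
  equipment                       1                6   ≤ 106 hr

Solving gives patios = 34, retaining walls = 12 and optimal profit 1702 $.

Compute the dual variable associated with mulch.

6

At the optimum: mulch uses 160 of 160 (binding); equipment uses 106 of 106 (binding).
The binding rows give the dual system: 4·y_mulch + 1·y_equipment = 31 and 2·y_mulch + 6·y_equipment = 54.
This yields shadow prices y_mulch = 6, y_equipment = 7.
Shadow price of mulch = 6.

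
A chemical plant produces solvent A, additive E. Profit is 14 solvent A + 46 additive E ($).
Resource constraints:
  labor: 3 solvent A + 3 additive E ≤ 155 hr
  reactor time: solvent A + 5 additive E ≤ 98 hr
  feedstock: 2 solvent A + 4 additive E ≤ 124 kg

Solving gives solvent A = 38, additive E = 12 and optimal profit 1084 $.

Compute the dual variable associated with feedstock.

4

Binding: reactor time and feedstock. Non-binding: labor (5 unused).
By complementary slackness, y = 0 for the non-binding constraint.
From A_Bᵀ y = c: 1·y_reactor time + 2·y_feedstock = 14; 5·y_reactor time + 4·y_feedstock = 46.
→ y_reactor time = 6 and y_feedstock = 4.
Shadow price of feedstock = 4.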